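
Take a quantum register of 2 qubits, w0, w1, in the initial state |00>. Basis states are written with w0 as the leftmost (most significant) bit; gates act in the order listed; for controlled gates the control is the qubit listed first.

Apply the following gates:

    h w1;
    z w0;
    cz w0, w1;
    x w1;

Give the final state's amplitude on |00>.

The final state's coefficient on |00> equals sqrt(2)/2.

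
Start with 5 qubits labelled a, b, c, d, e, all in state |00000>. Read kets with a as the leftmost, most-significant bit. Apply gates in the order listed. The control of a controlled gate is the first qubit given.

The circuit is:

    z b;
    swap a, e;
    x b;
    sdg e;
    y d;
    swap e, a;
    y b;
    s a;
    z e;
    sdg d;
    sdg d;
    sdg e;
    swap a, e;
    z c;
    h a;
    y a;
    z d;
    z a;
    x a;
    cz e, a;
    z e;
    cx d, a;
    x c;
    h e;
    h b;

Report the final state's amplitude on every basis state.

After the circuit, the state carries amplitude -sqrt(2)*I/4 on |00110>, -sqrt(2)*I/4 on |00111>, -sqrt(2)*I/4 on |01110>, -sqrt(2)*I/4 on |01111>, -sqrt(2)*I/4 on |10110>, -sqrt(2)*I/4 on |10111>, -sqrt(2)*I/4 on |11110>, -sqrt(2)*I/4 on |11111>, and 0 on every other basis state.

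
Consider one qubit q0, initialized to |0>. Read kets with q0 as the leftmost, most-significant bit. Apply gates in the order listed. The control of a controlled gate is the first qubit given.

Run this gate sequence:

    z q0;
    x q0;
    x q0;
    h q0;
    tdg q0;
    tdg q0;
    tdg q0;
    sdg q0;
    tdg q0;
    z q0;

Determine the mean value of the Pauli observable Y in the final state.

The observable Y averages to -1.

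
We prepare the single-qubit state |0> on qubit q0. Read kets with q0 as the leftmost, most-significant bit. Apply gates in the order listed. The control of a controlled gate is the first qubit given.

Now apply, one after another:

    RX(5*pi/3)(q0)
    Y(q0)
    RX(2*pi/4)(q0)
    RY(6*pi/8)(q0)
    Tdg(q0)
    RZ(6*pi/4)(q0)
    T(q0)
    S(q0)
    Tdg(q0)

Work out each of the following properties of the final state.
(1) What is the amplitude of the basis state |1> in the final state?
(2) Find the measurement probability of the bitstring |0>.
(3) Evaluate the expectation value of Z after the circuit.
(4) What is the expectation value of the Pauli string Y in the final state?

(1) The amplitude on |1> is sqrt(2*sqrt(2) + 4)/8 + sqrt(6*sqrt(2) + 12)/8 - I*sqrt(4 - 2*sqrt(2))/8 + I*sqrt(12 - 6*sqrt(2))/8.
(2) Outcome |0> occurs with probability 1/2 - sqrt(6)/8.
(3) The expectation value of Z is -sqrt(6)/4.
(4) In the final state, Y has expectation -sqrt(3)/4 + sqrt(2)/4.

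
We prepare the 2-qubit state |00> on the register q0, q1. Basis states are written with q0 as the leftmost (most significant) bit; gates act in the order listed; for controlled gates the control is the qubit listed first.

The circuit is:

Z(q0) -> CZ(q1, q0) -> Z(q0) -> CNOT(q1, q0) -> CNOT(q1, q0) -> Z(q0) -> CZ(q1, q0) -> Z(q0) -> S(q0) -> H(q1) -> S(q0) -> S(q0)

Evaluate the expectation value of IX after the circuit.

The expectation value of IX is 1. Key observation: the block from step 1 through step 8 cancels to the identity and can be dropped.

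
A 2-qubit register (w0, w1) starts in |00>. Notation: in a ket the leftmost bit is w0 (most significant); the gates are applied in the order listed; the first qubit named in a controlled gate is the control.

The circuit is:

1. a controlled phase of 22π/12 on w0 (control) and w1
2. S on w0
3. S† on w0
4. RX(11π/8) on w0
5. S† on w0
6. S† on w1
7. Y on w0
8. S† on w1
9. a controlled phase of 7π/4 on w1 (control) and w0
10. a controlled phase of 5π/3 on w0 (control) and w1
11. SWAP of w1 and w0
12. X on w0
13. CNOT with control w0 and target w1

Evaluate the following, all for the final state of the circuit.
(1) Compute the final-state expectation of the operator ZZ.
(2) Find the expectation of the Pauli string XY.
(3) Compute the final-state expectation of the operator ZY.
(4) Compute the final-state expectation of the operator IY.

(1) The observable ZZ averages to sqrt(2 - sqrt(2))/2.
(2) The observable XY averages to 0.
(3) The observable ZY averages to 0.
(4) The observable IY averages to 0.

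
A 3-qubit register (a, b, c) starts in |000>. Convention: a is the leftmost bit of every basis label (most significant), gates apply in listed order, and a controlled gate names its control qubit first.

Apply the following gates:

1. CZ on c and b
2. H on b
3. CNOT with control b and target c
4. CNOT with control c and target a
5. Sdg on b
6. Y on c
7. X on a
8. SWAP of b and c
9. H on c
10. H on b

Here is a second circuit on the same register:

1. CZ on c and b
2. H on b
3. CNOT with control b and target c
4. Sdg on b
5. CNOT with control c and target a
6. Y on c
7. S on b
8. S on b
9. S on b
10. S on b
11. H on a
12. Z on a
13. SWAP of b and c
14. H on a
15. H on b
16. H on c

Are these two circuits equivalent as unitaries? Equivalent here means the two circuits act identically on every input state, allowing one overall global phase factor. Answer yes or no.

Yes, they are equivalent — the unitaries differ by at most a global phase.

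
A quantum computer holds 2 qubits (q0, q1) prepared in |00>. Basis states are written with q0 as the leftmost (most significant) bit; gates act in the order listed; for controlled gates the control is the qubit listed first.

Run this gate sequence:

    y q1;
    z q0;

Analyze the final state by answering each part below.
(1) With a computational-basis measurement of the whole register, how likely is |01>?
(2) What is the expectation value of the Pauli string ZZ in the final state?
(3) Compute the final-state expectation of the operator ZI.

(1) The probability of measuring |01> is 1.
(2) In the final state, ZZ has expectation -1.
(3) The expectation value of ZI is 1.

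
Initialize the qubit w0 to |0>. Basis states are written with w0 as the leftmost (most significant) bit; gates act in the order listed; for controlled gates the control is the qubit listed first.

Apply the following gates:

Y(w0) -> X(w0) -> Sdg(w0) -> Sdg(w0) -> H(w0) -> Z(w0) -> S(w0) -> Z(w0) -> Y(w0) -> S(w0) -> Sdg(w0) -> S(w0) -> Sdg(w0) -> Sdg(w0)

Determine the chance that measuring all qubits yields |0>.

The probability of measuring |0> is 1/2.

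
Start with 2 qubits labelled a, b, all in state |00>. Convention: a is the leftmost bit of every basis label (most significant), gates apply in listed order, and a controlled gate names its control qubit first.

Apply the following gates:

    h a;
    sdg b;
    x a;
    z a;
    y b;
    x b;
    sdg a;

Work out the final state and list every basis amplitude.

After the circuit, the state carries amplitude sqrt(2)*I/2 on |00>, 0 on |01>, -sqrt(2)/2 on |10>, 0 on |11>.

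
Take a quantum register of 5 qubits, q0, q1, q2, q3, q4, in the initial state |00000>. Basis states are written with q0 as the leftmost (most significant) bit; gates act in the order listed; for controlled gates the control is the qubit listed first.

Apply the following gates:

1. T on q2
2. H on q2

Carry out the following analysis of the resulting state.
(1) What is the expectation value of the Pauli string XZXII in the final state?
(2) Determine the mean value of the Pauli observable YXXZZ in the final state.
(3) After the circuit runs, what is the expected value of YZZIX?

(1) The expectation value of XZXII is 0.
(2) The observable YXXZZ averages to 0.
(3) In the final state, YZZIX has expectation 0.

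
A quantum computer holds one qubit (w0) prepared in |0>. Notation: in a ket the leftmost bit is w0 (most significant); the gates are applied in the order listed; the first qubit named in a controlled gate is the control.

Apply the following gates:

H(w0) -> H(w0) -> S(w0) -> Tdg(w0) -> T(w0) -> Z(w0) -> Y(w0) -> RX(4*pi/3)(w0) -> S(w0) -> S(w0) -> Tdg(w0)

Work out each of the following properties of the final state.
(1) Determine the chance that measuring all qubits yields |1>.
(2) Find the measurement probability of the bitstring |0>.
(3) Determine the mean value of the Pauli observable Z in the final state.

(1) The probability of measuring |1> is 1/4. Key observation: the block from step 1 through step 2 cancels to the identity and can be dropped.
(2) Outcome |0> occurs with probability 3/4.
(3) In the final state, Z has expectation 1/2.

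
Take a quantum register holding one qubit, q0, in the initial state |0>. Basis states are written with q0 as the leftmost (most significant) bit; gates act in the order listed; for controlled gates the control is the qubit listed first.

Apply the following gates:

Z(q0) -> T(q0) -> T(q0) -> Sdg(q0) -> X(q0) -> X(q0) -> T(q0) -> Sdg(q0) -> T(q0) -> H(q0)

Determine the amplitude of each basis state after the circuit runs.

The final amplitudes are sqrt(2)/2 on |0>, sqrt(2)/2 on |1>. Key observation: the block from step 5 through step 6 cancels to the identity and can be dropped.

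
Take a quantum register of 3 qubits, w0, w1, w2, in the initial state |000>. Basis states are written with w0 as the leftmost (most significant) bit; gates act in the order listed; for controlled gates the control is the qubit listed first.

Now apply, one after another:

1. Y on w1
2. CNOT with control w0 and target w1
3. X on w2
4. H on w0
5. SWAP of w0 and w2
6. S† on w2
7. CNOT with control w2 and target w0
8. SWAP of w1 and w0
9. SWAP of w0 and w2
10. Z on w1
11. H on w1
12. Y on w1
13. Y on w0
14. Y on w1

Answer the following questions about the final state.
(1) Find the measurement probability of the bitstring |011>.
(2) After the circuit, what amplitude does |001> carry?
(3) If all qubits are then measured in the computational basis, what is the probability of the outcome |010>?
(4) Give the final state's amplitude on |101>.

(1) A full measurement returns |011> with probability 1/4.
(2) |001> carries amplitude -I/2 in the final state.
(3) A full measurement returns |010> with probability 0.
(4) The amplitude on |101> is 1/2.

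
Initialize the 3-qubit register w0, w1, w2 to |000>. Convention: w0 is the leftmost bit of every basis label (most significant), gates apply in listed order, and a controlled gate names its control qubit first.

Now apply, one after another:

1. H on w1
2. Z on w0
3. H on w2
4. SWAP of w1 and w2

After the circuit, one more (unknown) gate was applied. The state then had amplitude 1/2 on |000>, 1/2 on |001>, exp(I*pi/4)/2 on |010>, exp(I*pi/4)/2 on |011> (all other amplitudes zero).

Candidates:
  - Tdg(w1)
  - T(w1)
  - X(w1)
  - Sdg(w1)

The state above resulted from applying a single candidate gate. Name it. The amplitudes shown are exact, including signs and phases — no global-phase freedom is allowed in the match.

The unique candidate consistent with the amplitudes is T(w1).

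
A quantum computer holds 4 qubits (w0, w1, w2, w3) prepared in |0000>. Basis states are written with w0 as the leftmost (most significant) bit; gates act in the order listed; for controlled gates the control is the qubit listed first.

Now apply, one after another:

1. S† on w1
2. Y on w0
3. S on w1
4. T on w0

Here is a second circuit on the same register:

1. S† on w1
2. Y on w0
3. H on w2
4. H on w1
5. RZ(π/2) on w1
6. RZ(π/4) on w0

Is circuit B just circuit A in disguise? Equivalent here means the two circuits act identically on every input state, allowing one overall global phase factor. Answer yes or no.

No — the two circuits implement different unitaries, even allowing a global phase.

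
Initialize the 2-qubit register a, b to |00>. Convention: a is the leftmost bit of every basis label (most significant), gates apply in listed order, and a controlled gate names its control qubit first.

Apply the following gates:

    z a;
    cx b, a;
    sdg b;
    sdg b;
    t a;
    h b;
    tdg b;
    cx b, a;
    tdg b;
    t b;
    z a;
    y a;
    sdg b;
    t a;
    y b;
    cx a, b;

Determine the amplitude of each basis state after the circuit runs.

The final amplitudes are -sqrt(2)*exp(I*pi/4)/2 on |00>, 0 on |01>, -sqrt(2)*exp(I*pi/4)/2 on |10>, 0 on |11>.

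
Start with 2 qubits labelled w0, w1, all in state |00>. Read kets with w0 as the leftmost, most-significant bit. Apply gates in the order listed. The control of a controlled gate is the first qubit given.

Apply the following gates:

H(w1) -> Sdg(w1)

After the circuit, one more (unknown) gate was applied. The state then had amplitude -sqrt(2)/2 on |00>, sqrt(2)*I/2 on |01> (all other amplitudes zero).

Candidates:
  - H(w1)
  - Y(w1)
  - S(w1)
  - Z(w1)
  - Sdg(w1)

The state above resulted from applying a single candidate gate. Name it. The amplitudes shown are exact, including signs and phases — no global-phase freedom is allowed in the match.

The unique candidate consistent with the amplitudes is Y(w1).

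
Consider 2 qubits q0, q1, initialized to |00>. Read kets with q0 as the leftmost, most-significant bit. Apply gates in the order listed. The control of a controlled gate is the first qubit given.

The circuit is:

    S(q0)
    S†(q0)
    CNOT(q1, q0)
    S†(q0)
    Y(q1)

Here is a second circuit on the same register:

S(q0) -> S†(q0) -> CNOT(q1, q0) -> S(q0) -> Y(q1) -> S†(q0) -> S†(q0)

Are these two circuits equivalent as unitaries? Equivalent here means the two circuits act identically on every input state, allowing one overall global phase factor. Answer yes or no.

Yes, they are equivalent — the unitaries differ by at most a global phase.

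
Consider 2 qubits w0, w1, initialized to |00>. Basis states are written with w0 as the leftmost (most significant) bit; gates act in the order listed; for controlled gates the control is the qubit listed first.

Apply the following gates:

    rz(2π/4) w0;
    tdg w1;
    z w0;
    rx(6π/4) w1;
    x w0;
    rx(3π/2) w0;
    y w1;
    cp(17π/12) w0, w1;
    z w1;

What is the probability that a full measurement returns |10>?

The probability of measuring |10> is 1/4.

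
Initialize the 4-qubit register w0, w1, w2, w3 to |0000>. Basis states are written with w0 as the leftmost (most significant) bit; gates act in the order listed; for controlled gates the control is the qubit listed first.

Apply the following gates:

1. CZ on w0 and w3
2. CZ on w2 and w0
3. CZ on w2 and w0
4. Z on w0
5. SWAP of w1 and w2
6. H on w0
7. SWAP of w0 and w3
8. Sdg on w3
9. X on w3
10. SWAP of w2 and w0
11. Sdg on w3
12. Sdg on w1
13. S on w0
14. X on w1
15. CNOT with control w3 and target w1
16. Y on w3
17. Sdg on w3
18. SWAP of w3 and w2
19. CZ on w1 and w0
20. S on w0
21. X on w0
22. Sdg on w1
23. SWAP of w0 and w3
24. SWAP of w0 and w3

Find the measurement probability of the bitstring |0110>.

A full measurement returns |0110> with probability 0.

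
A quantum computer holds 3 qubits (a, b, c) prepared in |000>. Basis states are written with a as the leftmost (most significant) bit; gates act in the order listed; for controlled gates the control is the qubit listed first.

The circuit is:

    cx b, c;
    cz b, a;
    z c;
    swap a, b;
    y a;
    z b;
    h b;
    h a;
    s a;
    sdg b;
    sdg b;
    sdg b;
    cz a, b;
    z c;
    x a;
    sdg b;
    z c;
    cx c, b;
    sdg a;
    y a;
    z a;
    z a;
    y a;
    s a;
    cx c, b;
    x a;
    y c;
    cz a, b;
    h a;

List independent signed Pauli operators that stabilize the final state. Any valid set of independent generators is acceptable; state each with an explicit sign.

The final state is stabilized by the group generated by +YII, +IXI, -IIZ; other independent generating sets are equally valid. Key observation: gates 18-25 undo each other exactly, leaving only the rest of the circuit to track.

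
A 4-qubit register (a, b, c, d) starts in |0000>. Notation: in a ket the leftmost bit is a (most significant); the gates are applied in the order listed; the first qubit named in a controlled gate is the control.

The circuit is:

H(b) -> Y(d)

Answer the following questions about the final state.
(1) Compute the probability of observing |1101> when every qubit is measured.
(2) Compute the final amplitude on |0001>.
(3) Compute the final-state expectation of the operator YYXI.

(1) Outcome |1101> occurs with probability 0.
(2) |0001> carries amplitude sqrt(2)*I/2 in the final state.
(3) The observable YYXI averages to 0.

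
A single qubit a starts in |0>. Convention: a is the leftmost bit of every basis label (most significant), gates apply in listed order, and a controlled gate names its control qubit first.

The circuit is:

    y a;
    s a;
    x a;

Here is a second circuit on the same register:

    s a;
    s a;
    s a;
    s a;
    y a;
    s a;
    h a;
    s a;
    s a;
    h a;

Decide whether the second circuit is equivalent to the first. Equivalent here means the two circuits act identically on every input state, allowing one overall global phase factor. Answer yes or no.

Yes — the two circuits implement the same unitary up to a global phase.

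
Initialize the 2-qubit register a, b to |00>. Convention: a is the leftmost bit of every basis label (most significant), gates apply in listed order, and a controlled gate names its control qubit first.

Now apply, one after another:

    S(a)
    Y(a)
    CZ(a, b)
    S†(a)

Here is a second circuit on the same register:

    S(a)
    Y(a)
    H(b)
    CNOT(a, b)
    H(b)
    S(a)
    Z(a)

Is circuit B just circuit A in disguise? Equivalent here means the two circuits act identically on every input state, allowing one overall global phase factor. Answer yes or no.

Yes: on every input state the two circuits agree up to one overall phase factor.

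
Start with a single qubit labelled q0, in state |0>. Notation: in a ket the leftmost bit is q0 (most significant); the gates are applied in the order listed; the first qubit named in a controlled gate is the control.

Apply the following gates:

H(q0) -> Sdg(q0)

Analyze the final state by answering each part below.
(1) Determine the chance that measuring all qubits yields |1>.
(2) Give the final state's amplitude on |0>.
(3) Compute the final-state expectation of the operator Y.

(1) Outcome |1> occurs with probability 1/2.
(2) |0> carries amplitude sqrt(2)/2 in the final state.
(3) The expectation value of Y is -1.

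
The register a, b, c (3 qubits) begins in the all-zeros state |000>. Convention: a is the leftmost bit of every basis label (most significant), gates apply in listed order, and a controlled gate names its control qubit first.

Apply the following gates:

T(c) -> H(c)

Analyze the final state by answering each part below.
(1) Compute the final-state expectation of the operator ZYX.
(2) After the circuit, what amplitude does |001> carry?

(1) The observable ZYX averages to 0.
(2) The amplitude on |001> is sqrt(2)/2.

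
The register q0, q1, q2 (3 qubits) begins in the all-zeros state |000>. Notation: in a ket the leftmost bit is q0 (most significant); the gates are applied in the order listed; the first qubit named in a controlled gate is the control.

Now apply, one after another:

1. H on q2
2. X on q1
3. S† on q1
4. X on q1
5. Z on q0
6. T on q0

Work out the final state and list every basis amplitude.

The resulting statevector has amplitude -sqrt(2)*I/2 on |000>, -sqrt(2)*I/2 on |001>, and 0 on every other basis state.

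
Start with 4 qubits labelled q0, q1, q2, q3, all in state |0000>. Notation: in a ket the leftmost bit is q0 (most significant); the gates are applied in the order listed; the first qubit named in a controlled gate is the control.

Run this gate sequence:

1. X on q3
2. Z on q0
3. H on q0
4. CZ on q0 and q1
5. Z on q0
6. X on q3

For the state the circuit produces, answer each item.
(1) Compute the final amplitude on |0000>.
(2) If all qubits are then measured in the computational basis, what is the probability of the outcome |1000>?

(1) The amplitude on |0000> is sqrt(2)/2.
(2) Outcome |1000> occurs with probability 1/2.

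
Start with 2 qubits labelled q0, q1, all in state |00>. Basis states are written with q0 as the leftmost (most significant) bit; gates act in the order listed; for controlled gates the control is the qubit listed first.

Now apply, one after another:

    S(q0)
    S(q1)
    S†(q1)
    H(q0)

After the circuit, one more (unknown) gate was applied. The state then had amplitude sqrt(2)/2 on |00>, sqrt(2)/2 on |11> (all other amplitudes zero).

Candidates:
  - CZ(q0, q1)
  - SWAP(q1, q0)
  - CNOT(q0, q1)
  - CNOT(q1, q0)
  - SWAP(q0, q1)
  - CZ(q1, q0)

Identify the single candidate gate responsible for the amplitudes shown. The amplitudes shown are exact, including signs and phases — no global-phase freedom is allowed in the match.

The applied gate was CNOT(q0, q1). Key observation: the block from step 2 through step 3 cancels to the identity and can be dropped.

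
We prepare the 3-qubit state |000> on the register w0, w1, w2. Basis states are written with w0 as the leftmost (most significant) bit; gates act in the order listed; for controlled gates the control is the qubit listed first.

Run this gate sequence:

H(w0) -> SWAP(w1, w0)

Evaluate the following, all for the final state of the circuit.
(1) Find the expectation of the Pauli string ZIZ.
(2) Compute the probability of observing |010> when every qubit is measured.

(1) In the final state, ZIZ has expectation 1.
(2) Outcome |010> occurs with probability 1/2.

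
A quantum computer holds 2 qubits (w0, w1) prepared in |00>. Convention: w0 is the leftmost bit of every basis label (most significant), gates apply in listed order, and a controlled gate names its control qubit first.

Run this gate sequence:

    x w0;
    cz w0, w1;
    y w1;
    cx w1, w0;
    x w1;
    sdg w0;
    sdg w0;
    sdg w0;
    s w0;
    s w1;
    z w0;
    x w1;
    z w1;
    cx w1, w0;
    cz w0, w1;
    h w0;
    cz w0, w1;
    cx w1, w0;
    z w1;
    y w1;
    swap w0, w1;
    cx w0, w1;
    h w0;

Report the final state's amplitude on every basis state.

After the circuit, the state carries amplitude -1/2 on |00>, -1/2 on |01>, -1/2 on |10>, -1/2 on |11>.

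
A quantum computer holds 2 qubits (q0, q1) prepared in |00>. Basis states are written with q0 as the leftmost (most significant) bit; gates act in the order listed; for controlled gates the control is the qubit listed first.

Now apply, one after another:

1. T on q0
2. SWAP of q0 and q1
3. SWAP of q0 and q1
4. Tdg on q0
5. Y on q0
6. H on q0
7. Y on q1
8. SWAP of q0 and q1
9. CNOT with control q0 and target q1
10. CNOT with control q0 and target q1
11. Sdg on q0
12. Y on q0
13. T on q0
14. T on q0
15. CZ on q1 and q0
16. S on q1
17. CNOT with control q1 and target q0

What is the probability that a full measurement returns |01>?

Outcome |01> occurs with probability 0.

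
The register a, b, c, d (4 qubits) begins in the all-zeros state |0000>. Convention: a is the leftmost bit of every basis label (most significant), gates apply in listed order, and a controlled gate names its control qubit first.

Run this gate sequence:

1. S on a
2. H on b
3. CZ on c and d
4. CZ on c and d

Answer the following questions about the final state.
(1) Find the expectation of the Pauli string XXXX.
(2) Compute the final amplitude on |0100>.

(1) In the final state, XXXX has expectation 0. Key observation: gates 3-4 undo each other exactly, leaving only the rest of the circuit to track.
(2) The final state's coefficient on |0100> equals sqrt(2)/2.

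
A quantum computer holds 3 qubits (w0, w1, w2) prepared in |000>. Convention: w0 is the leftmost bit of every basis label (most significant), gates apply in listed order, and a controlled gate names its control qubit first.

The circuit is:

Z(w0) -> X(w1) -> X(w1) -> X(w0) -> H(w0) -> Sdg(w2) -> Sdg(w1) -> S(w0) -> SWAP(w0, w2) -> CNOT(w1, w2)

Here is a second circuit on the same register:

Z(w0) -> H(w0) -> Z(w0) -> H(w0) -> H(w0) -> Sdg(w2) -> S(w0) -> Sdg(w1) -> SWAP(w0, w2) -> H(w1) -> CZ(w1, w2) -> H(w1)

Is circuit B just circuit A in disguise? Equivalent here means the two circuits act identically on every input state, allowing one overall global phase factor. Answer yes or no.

No, they are not equivalent — no single phase factor reconciles the two unitaries.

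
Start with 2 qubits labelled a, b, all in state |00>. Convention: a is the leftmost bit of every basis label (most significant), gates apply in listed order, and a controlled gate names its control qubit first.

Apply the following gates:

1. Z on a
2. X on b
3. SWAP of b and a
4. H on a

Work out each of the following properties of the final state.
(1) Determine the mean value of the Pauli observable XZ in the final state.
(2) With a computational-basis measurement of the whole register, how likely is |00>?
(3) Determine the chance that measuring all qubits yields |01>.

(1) In the final state, XZ has expectation -1.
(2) The probability of measuring |00> is 1/2.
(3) The probability of measuring |01> is 0.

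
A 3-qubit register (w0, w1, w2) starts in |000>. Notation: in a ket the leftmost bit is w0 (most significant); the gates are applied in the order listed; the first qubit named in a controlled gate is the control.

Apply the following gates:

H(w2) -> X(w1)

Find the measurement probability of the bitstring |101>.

The probability of measuring |101> is 0.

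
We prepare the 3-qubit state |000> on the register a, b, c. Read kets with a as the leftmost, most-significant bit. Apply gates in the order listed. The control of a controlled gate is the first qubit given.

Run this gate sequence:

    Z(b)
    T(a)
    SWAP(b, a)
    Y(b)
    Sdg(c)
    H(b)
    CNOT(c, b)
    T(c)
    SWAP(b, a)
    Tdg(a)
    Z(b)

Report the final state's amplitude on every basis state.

The resulting statevector has amplitude sqrt(2)*I/2 on |000>, -sqrt(2)*exp(I*pi/4)/2 on |100>, and 0 on every other basis state.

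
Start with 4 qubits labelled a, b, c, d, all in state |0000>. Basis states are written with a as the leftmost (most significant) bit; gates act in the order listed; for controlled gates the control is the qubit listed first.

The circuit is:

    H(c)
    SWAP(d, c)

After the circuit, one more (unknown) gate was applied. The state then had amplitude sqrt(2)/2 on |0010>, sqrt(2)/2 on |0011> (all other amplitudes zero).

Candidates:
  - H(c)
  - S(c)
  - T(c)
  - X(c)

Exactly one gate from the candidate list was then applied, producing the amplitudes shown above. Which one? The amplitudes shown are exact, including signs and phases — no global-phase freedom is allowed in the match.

The applied gate was X(c).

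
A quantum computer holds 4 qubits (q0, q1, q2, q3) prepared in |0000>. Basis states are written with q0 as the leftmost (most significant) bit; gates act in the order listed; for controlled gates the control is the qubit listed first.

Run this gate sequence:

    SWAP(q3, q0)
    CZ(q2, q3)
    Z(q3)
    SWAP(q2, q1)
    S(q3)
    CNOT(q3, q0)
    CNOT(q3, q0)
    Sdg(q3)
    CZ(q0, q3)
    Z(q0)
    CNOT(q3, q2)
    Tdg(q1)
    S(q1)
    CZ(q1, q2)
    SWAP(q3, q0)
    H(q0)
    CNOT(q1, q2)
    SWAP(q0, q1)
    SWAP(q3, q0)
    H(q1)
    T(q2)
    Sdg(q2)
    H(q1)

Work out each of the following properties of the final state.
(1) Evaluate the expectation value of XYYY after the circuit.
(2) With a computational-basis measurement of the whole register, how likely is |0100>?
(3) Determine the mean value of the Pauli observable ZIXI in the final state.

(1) The expectation value of XYYY is 0. Key observation: gates 5-8 undo each other exactly, leaving only the rest of the circuit to track.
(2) Outcome |0100> occurs with probability 1/2.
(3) The expectation value of ZIXI is 0.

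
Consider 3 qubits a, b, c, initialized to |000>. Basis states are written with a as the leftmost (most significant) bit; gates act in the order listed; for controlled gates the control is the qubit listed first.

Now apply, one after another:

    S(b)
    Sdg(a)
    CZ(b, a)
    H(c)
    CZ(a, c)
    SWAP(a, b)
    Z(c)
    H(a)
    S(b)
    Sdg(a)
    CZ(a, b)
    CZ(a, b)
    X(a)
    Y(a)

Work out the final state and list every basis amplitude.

After the circuit, the state carries amplitude -I/2 on |000>, I/2 on |001>, 0 on |010>, 0 on |011>, 1/2 on |100>, -1/2 on |101>, 0 on |110>, 0 on |111>.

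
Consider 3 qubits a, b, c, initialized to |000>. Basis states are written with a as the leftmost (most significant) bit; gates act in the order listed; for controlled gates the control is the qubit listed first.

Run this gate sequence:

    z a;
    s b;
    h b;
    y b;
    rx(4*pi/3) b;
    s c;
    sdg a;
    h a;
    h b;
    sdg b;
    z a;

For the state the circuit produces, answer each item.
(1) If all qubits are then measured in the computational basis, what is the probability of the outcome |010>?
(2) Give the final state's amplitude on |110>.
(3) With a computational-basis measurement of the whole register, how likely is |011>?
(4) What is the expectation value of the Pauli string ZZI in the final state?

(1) A full measurement returns |010> with probability 1/2.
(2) The final state's coefficient on |110> equals -sqrt(2)/4 + sqrt(6)*I/4.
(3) A full measurement returns |011> with probability 0.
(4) The expectation value of ZZI is 0.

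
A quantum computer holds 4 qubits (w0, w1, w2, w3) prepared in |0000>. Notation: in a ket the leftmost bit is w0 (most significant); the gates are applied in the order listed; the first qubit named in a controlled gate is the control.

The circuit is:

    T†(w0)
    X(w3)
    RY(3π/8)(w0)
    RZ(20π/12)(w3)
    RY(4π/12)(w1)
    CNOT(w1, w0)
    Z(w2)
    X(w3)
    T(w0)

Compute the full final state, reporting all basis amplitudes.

The final amplitudes are sqrt(3)*exp(5*I*pi/6)*cos(3*pi/16)/2 on |0000>, exp(5*I*pi/6)*sin(3*pi/16)/2 on |0100>, -sqrt(3)*exp(I*pi/12)*sin(3*pi/16)/2 on |1000>, -exp(I*pi/12)*cos(3*pi/16)/2 on |1100>, and 0 on every other basis state.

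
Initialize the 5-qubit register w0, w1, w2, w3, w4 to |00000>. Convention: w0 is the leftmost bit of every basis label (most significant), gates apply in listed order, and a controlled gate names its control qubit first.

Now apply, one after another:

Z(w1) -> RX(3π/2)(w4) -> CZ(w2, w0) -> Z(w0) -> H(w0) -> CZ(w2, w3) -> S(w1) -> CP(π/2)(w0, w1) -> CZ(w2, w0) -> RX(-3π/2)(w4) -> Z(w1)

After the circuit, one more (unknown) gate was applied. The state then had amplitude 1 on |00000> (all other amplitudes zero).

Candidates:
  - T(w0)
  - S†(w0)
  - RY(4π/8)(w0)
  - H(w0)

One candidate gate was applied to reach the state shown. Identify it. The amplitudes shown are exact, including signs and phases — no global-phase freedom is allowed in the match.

The unique candidate consistent with the amplitudes is H(w0).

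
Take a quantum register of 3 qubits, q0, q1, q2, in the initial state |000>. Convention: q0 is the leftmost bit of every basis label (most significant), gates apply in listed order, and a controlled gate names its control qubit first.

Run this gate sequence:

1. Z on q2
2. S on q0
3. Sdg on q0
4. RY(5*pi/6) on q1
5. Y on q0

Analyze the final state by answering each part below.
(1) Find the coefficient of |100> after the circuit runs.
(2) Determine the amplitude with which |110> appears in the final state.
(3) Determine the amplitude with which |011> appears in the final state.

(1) The final state's coefficient on |100> equals I*(-sqrt(2) + sqrt(6))/4.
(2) The amplitude on |110> is I*(sqrt(2) + sqrt(6))/4.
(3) The final state's coefficient on |011> equals 0.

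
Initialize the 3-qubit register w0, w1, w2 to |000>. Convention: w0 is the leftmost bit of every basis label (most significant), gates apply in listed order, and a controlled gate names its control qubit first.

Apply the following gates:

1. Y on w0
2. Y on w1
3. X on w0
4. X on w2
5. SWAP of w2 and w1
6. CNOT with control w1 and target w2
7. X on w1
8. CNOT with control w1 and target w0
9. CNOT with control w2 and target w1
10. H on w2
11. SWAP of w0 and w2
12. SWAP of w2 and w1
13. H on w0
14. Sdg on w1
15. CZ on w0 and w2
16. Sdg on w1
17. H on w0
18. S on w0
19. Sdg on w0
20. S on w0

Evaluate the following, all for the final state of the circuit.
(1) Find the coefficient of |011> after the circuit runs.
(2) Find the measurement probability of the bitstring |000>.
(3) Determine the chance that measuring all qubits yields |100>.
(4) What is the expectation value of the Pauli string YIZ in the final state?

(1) The amplitude on |011> is 0.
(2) The probability of measuring |000> is 1/2.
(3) A full measurement returns |100> with probability 1/2.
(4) In the final state, YIZ has expectation 1.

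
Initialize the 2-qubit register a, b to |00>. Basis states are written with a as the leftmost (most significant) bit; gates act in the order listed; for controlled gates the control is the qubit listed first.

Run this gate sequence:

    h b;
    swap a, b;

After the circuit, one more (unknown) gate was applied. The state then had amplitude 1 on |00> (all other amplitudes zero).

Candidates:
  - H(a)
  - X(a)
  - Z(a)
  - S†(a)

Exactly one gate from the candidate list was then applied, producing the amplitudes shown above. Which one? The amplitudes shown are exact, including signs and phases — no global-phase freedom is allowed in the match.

The unique candidate consistent with the amplitudes is H(a).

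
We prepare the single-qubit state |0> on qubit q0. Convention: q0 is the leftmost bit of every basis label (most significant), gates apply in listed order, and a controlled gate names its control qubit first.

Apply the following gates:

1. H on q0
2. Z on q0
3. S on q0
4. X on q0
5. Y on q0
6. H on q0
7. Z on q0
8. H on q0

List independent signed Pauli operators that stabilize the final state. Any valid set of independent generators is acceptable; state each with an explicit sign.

The final state is stabilized by the group generated by -Y; other independent generating sets are equally valid.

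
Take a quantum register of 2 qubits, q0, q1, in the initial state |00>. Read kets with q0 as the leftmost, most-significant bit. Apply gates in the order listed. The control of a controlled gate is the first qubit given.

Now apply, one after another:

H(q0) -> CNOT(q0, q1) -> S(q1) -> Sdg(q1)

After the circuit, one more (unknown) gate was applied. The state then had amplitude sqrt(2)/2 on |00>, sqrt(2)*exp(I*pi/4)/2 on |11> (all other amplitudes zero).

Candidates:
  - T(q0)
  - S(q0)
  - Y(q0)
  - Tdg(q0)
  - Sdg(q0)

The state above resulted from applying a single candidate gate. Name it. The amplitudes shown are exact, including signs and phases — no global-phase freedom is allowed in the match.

It was T(q0) that produced the state shown. Key observation: gates 3-4 undo each other exactly, leaving only the rest of the circuit to track.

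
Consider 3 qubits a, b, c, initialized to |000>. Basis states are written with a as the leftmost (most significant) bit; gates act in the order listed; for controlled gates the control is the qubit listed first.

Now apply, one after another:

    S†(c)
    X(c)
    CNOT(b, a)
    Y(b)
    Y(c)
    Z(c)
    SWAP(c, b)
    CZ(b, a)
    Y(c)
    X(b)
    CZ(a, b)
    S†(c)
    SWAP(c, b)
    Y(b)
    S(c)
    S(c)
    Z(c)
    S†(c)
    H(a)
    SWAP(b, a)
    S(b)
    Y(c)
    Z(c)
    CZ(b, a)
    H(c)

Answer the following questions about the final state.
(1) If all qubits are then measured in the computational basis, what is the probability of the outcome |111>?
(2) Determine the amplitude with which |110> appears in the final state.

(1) Outcome |111> occurs with probability 1/4.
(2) The amplitude on |110> is I/2.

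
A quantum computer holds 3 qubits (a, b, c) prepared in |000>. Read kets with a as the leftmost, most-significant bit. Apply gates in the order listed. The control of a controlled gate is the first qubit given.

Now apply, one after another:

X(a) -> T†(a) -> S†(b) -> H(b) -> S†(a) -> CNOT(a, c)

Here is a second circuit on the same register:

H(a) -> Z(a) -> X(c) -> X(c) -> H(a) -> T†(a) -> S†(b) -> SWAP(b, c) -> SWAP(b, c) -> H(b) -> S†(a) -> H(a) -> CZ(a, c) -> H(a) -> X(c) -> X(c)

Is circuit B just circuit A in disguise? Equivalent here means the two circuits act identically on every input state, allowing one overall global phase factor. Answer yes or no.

No: there is an input state on which the two circuits produce genuinely different outputs (not merely differing by a phase).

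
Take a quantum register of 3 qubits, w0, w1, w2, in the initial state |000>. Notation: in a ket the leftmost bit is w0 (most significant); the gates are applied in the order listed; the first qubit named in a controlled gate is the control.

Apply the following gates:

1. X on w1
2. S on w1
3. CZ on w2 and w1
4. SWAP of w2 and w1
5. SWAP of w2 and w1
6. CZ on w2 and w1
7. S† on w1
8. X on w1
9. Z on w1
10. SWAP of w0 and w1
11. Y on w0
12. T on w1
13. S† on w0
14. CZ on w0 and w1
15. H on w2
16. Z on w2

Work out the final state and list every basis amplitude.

The resulting statevector has amplitude sqrt(2)/2 on |100>, -sqrt(2)/2 on |101>, and 0 on every other basis state. Key observation: gates 1-8 undo each other exactly, leaving only the rest of the circuit to track.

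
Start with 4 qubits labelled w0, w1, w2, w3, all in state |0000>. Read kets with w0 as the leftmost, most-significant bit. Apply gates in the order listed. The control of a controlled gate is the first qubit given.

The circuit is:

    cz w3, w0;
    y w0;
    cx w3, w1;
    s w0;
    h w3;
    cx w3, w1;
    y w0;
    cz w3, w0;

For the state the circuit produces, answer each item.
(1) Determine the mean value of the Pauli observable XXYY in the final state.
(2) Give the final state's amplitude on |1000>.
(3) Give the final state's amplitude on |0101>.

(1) The expectation value of XXYY is 0.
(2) The final state's coefficient on |1000> equals 0.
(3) The amplitude on |0101> is sqrt(2)*I/2.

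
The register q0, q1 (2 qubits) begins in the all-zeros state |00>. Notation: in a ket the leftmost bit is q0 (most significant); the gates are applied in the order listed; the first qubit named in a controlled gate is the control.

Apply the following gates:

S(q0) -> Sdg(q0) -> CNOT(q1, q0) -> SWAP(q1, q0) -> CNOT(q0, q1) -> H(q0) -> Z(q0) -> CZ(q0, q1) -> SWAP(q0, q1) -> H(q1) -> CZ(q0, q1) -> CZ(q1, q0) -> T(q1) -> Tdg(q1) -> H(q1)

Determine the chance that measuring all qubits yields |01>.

Outcome |01> occurs with probability 1/2.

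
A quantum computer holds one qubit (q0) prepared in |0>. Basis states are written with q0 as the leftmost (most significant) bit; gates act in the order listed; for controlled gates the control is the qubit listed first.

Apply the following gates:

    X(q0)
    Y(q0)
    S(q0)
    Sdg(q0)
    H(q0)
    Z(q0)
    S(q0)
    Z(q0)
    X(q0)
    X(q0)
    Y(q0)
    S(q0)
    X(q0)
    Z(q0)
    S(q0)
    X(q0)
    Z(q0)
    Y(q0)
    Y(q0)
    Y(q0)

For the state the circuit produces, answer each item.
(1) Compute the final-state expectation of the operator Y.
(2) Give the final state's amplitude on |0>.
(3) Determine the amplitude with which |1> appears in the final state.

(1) In the final state, Y has expectation 1.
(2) |0> carries amplitude -sqrt(2)/2 in the final state.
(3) |1> carries amplitude -sqrt(2)*I/2 in the final state.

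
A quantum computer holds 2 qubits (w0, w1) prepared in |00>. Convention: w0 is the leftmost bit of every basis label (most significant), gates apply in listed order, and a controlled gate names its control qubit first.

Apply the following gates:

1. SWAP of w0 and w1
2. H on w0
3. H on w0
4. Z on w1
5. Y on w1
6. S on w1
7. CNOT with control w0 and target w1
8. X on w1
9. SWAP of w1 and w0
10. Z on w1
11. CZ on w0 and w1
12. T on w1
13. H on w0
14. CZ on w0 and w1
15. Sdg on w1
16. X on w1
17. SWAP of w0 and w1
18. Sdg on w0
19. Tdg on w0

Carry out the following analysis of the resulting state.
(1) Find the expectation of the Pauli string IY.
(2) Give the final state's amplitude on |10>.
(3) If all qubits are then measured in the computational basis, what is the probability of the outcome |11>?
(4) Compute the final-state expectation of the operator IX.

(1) In the final state, IY has expectation 0.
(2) The amplitude on |10> is sqrt(2)*exp(I*pi/4)/2.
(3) The probability of measuring |11> is 1/2.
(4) The expectation value of IX is 1.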